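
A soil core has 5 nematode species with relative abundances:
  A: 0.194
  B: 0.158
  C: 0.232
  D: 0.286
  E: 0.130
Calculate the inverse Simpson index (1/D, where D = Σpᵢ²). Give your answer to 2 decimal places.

D = 0.194² + 0.158² + 0.232² + 0.286² + 0.13² = 0.037636 + 0.024964 + 0.053824 + 0.081796 + 0.016900 = 0.215120 (working shown to 6 dp, full precision carried).
So 1/D = 4.6486, i.e. 4.65 to 2 decimal places.

4.65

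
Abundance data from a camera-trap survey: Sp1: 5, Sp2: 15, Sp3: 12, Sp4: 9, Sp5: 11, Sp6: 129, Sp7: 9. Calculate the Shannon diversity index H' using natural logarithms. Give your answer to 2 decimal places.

1.19

Total N = 5+15+12+9+11+129+9 = 190, so the proportions are 0.0263, 0.0789, 0.0632, 0.0474, 0.0579, 0.6789, 0.0474 (working shown to 4 dp, full precision carried).
Each pᵢ ln pᵢ term: 0.0263×(-3.6376)=-0.0957, 0.0789×(-2.5390)=-0.2004, 0.0632×(-2.7621)=-0.1744, 0.0474×(-3.0498)=-0.1445, 0.0579×(-2.8491)=-0.1649, 0.6789×(-0.3872)=-0.2629, 0.0474×(-3.0498)=-0.1445.
Sum = -1.1874, so H' = 1.19.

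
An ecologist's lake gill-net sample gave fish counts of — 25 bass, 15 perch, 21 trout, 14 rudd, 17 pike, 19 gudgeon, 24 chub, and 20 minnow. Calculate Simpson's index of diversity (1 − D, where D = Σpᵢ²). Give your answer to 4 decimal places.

0.8704

Total N = 25+15+21+14+17+19+24+20 = 155, so the proportions are 0.16129, 0.096774, 0.135484, 0.090323, 0.109677, 0.122581, 0.154839, 0.129032 (working shown to 6 dp, full precision carried).
D = 0.16129² + 0.096774² + 0.135484² + 0.090323² + 0.109677² + 0.122581² + 0.154839² + 0.129032² = 0.026015 + 0.009365 + 0.018356 + 0.008158 + 0.012029 + 0.015026 + 0.023975 + 0.016649 = 0.129573.
So 1 − D = 0.870427, i.e. 0.8704 to 4 decimal places.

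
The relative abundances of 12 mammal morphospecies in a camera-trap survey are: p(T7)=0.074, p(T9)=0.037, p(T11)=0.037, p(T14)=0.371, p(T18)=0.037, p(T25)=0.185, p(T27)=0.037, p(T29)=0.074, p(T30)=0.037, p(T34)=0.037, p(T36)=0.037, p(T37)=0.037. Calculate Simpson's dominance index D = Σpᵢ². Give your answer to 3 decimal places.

D = 0.074² + 0.037² + 0.037² + 0.371² + 0.037² + 0.185² + 0.037² + 0.074² + 0.037² + 0.037² + 0.037² + 0.037² = 0.00548 + 0.00137 + 0.00137 + 0.13764 + 0.00137 + 0.03422 + 0.00137 + 0.00548 + 0.00137 + 0.00137 + 0.00137 + 0.00137 = 0.19377 (working shown to 5 dp, full precision carried).
To 3 decimal places, D = 0.194.

0.194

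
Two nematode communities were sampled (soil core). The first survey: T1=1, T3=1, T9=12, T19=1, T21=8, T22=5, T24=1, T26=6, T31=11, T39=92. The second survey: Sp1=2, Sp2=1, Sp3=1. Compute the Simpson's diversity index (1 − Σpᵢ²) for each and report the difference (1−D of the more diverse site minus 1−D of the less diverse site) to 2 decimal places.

The first survey: N=138, proportions 0.0072, 0.0072, 0.087, 0.0072, 0.058, 0.0362, 0.0072, 0.0435, 0.0797, 0.6667, giving 1−D = 0.5349 (working shown to 4 dp, full precision carried).
The second survey: N=4, proportions 0.5, 0.25, 0.25, giving 1−D = 0.6250.
Difference = |0.5349 − 0.6250| = 0.0901, i.e. 0.09 to 2 decimal places.

0.09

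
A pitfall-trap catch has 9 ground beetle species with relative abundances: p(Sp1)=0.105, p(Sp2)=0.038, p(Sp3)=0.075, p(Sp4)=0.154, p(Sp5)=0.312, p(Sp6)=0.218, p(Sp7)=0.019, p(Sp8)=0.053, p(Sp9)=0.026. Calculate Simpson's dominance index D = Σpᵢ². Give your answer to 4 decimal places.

0.1905

D = 0.105² + 0.038² + 0.075² + 0.154² + 0.312² + 0.218² + 0.019² + 0.053² + 0.026² = 0.011025 + 0.001444 + 0.005625 + 0.023716 + 0.097344 + 0.047524 + 0.000361 + 0.002809 + 0.000676 = 0.190524 (working shown to 6 dp, full precision carried).
To 4 decimal places, D = 0.1905.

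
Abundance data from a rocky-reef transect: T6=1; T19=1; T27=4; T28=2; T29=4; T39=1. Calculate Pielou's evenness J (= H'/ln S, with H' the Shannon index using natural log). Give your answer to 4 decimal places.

0.8959

Total N = 1+1+4+2+4+1 = 13, so the proportions are 0.076923, 0.076923, 0.307692, 0.153846, 0.307692, 0.076923 (working shown to 6 dp, full precision carried).
H' = −Σ pᵢ ln pᵢ = −((-0.197304) + (-0.197304) + (-0.362663) + (-0.287970) + (-0.362663) + (-0.197304)) = 1.605207.
With S = 6 species, ln S = 1.791759, so J = 1.605207/1.791759 = 0.895883, i.e. 0.8959 to 4 decimal places.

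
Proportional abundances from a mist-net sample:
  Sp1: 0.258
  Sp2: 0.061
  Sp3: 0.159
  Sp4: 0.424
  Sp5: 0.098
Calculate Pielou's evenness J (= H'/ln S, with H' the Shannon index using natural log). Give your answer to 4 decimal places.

H' = −Σ pᵢ ln pᵢ = −((-0.349537) + (-0.170610) + (-0.292377) + (-0.363801) + (-0.227633)) = 1.403959 (working shown to 6 dp, full precision carried).
With S = 5 species, ln S = 1.609438, so J = 1.403959/1.609438 = 0.872329, i.e. 0.8723 to 4 decimal places.

0.8723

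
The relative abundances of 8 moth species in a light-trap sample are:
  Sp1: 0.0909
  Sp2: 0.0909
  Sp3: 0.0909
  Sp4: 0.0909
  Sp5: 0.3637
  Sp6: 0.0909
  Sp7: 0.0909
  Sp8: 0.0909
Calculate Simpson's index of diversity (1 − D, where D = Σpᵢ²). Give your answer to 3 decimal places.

0.810

D = 0.0909² + 0.0909² + 0.0909² + 0.0909² + 0.3637² + 0.0909² + 0.0909² + 0.0909² = 0.00826 + 0.00826 + 0.00826 + 0.00826 + 0.13228 + 0.00826 + 0.00826 + 0.00826 = 0.19012 (working shown to 5 dp, full precision carried).
So 1 − D = 0.80988, i.e. 0.810 to 3 decimal places.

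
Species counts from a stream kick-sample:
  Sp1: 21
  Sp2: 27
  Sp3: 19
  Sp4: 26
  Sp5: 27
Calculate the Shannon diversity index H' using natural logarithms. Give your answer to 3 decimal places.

1.599

Total N = 21+27+19+26+27 = 120, so the proportions are 0.175, 0.225, 0.15833, 0.21667, 0.225 (working shown to 5 dp, full precision carried).
Each pᵢ ln pᵢ term: 0.175×(-1.74297)=-0.30502, 0.225×(-1.49165)=-0.33562, 0.15833×(-1.84305)=-0.29182, 0.21667×(-1.52940)=-0.33137, 0.225×(-1.49165)=-0.33562.
Sum = -1.59945, so H' = 1.599.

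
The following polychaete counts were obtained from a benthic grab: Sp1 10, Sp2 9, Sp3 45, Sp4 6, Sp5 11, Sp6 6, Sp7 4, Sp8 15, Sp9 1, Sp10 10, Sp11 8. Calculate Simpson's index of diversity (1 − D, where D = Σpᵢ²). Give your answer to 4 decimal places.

Total N = 10+9+45+6+11+6+4+15+1+10+8 = 125, so the proportions are 0.08, 0.072, 0.36, 0.048, 0.088, 0.048, 0.032, 0.12, 0.008, 0.08, 0.064 (working shown to 6 dp, full precision carried).
D = 0.08² + 0.072² + 0.36² + 0.048² + 0.088² + 0.048² + 0.032² + 0.12² + 0.008² + 0.08² + 0.064² = 0.006400 + 0.005184 + 0.129600 + 0.002304 + 0.007744 + 0.002304 + 0.001024 + 0.014400 + 0.000064 + 0.006400 + 0.004096 = 0.179520.
So 1 − D = 0.820480, i.e. 0.8205 to 4 decimal places.

0.8205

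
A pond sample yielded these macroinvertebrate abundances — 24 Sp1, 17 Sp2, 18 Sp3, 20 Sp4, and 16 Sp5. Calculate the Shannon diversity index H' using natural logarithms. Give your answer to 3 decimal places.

1.599

Total N = 24+17+18+20+16 = 95, so the proportions are 0.25263, 0.17895, 0.18947, 0.21053, 0.16842 (working shown to 5 dp, full precision carried).
Each pᵢ ln pᵢ term: 0.25263×(-1.37582)=-0.34758, 0.17895×(-1.72066)=-0.30791, 0.18947×(-1.66351)=-0.31519, 0.21053×(-1.55814)=-0.32803, 0.16842×(-1.78129)=-0.30001.
Sum = -1.59871, so H' = 1.599.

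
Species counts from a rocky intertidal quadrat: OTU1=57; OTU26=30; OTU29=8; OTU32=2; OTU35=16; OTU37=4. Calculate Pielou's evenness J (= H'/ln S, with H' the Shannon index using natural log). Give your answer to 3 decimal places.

0.748

Total N = 57+30+8+2+16+4 = 117, so the proportions are 0.48718, 0.25641, 0.06838, 0.01709, 0.13675, 0.03419 (working shown to 5 dp, full precision carried).
H' = −Σ pᵢ ln pᵢ = −((-0.35034) + (-0.34897) + (-0.18343) + (-0.06956) + (-0.27208) + (-0.11541)) = 1.33980.
With S = 6 species, ln S = 1.79176, so J = 1.33980/1.79176 = 0.74775, i.e. 0.748 to 3 decimal places.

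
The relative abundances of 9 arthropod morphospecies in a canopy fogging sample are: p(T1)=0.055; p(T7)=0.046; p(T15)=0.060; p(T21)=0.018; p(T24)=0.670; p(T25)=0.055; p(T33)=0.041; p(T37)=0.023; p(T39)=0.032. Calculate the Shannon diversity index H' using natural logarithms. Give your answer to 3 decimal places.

Each pᵢ ln pᵢ term (working shown to 5 dp, full precision carried): 0.055×(-2.90042)=-0.15952, 0.046×(-3.07911)=-0.14164, 0.06×(-2.81341)=-0.16880, 0.018×(-4.01738)=-0.07231, 0.67×(-0.40048)=-0.26832, 0.055×(-2.90042)=-0.15952, 0.041×(-3.19418)=-0.13096, 0.023×(-3.77226)=-0.08676, 0.032×(-3.44202)=-0.11014.
Sum = -1.29799, so H' = 1.298.

1.298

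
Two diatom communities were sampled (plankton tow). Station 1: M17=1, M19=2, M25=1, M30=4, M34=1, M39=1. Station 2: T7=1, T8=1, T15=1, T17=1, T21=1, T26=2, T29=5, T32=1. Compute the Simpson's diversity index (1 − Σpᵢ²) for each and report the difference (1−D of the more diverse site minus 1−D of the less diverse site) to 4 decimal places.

0.0329

Station 1: N=10, proportions 0.1, 0.2, 0.1, 0.4, 0.1, 0.1, giving 1−D = 0.760000 (working shown to 6 dp, full precision carried).
Station 2: N=13, proportions 0.076923, 0.076923, 0.076923, 0.076923, 0.076923, 0.153846, 0.384615, 0.076923, giving 1−D = 0.792899.
Difference = |0.760000 − 0.792899| = 0.032899, i.e. 0.0329 to 4 decimal places.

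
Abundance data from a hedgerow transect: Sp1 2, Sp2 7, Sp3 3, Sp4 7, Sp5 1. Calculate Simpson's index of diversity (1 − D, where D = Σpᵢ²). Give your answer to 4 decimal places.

Total N = 2+7+3+7+1 = 20, so the proportions are 0.1, 0.35, 0.15, 0.35, 0.05 (working shown to 6 dp, full precision carried).
D = 0.1² + 0.35² + 0.15² + 0.35² + 0.05² = 0.010000 + 0.122500 + 0.022500 + 0.122500 + 0.002500 = 0.280000.
So 1 − D = 0.720000, i.e. 0.7200 to 4 decimal places.

0.7200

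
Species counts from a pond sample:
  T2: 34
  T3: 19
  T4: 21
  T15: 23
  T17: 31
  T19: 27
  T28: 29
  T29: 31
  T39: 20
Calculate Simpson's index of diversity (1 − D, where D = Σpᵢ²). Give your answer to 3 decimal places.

0.884

Total N = 34+19+21+23+31+27+29+31+20 = 235, so the proportions are 0.14468, 0.08085, 0.08936, 0.09787, 0.13191, 0.11489, 0.1234, 0.13191, 0.08511 (working shown to 5 dp, full precision carried).
D = 0.14468² + 0.08085² + 0.08936² + 0.09787² + 0.13191² + 0.11489² + 0.1234² + 0.13191² + 0.08511² = 0.02093 + 0.00654 + 0.00799 + 0.00958 + 0.01740 + 0.01320 + 0.01523 + 0.01740 + 0.00724 = 0.11551.
So 1 − D = 0.88449, i.e. 0.884 to 3 decimal places.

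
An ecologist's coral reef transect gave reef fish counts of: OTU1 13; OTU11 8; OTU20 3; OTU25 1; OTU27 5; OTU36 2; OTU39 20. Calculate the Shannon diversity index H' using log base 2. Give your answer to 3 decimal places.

Total N = 13+8+3+1+5+2+20 = 52, so the proportions are 0.25, 0.15385, 0.05769, 0.01923, 0.09615, 0.03846, 0.38462 (working shown to 5 dp, full precision carried).
Each pᵢ log₂ pᵢ term: 0.25×(-2.00000)=-0.50000, 0.15385×(-2.70044)=-0.41545, 0.05769×(-4.11548)=-0.23743, 0.01923×(-5.70044)=-0.10962, 0.09615×(-3.37851)=-0.32486, 0.03846×(-4.70044)=-0.18079, 0.38462×(-1.37851)=-0.53020.
Sum = -2.29835, so H' = 2.298.

2.298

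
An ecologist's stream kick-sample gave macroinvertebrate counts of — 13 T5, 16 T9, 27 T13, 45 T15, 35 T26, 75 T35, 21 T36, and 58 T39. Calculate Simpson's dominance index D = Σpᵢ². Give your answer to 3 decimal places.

Total N = 13+16+27+45+35+75+21+58 = 290, so the proportions are 0.04483, 0.05517, 0.0931, 0.15517, 0.12069, 0.25862, 0.07241, 0.2 (working shown to 5 dp, full precision carried).
D = 0.04483² + 0.05517² + 0.0931² + 0.15517² + 0.12069² + 0.25862² + 0.07241² + 0.2² = 0.00201 + 0.00304 + 0.00867 + 0.02408 + 0.01457 + 0.06688 + 0.00524 + 0.04000 = 0.16449.
To 3 decimal places, D = 0.164.

0.164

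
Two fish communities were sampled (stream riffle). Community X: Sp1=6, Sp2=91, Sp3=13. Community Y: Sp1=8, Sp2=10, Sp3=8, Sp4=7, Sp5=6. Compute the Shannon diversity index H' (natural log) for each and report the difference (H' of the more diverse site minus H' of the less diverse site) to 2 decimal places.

Community X: N=110, proportions 0.0545, 0.8273, 0.1182, giving H' = 0.5679 (working shown to 4 dp, full precision carried).
Community Y: N=39, proportions 0.2051, 0.2564, 0.2051, 0.1795, 0.1538, giving H' = 1.5951.
Difference = |0.5679 − 1.5951| = 1.0272, i.e. 1.03 to 2 decimal places.

1.03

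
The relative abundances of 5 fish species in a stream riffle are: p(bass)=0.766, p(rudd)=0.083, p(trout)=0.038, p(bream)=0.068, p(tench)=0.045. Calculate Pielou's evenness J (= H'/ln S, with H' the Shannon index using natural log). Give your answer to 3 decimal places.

0.533

H' = −Σ pᵢ ln pᵢ = −((-0.20420) + (-0.20658) + (-0.12427) + (-0.18280) + (-0.13955)) = 0.85739 (working shown to 5 dp, full precision carried).
With S = 5 species, ln S = 1.60944, so J = 0.85739/1.60944 = 0.53273, i.e. 0.533 to 3 decimal places.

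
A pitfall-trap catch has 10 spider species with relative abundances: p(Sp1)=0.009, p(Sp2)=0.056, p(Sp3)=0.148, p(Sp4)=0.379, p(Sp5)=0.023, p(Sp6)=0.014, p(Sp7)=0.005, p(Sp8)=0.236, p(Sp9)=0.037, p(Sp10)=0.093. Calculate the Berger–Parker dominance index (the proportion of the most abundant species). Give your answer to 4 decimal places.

The largest proportion is 0.379, i.e. d = 0.3790 to 4 decimal places.

0.3790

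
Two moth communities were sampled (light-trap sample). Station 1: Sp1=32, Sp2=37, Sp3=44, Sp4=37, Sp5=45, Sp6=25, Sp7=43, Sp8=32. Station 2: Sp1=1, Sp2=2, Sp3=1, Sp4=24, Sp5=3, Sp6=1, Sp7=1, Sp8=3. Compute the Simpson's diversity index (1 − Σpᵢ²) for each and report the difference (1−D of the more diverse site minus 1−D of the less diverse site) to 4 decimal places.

Station 1: N=295, proportions 0.108475, 0.125424, 0.149153, 0.125424, 0.152542, 0.084746, 0.145763, 0.108475, giving 1−D = 0.871060 (working shown to 6 dp, full precision carried).
Station 2: N=36, proportions 0.027778, 0.055556, 0.027778, 0.666667, 0.083333, 0.027778, 0.027778, 0.083333, giving 1−D = 0.535494.
Difference = |0.871060 − 0.535494| = 0.335566, i.e. 0.3356 to 4 decimal places.

0.3356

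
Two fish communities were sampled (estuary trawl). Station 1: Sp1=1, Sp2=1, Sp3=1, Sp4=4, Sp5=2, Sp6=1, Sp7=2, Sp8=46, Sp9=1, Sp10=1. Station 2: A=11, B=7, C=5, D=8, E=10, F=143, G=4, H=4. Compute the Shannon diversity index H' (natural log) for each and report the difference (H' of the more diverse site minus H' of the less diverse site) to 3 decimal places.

Station 1: N=60, proportions 0.01667, 0.01667, 0.01667, 0.06667, 0.03333, 0.01667, 0.03333, 0.76667, 0.01667, 0.01667, giving H' = 1.02042 (working shown to 5 dp, full precision carried).
Station 2: N=192, proportions 0.05729, 0.03646, 0.02604, 0.04167, 0.05208, 0.74479, 0.02083, 0.02083, giving H' = 1.04664.
Difference = |1.02042 − 1.04664| = 0.02622, i.e. 0.026 to 3 decimal places.

0.026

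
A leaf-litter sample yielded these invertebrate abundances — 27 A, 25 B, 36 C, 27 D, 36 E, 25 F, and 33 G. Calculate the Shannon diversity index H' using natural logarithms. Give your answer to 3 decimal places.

1.934

Total N = 27+25+36+27+36+25+33 = 209, so the proportions are 0.12919, 0.11962, 0.17225, 0.12919, 0.17225, 0.11962, 0.15789 (working shown to 5 dp, full precision carried).
Each pᵢ ln pᵢ term: 0.12919×(-2.04650)=-0.26438, 0.11962×(-2.12346)=-0.25400, 0.17225×(-1.75882)=-0.30295, 0.12919×(-2.04650)=-0.26438, 0.17225×(-1.75882)=-0.30295, 0.11962×(-2.12346)=-0.25400, 0.15789×(-1.84583)=-0.29145.
Sum = -1.93412, so H' = 1.934.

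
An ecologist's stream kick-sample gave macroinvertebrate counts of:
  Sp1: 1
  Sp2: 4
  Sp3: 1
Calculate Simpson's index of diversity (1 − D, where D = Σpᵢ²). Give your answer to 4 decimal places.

Total N = 1+4+1 = 6, so the proportions are 0.166667, 0.666667, 0.166667 (working shown to 6 dp, full precision carried).
D = 0.166667² + 0.666667² + 0.166667² = 0.027778 + 0.444444 + 0.027778 = 0.500000.
So 1 − D = 0.500000, i.e. 0.5000 to 4 decimal places.

0.5000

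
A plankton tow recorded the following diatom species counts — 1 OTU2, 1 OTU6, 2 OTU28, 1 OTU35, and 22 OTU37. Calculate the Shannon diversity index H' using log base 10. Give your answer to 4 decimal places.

0.3152

Total N = 1+1+2+1+22 = 27, so the proportions are 0.037037, 0.037037, 0.074074, 0.037037, 0.814815 (working shown to 6 dp, full precision carried).
Each pᵢ log₁₀ pᵢ term: 0.037037×(-1.431364)=-0.053013, 0.037037×(-1.431364)=-0.053013, 0.074074×(-1.130334)=-0.083728, 0.037037×(-1.431364)=-0.053013, 0.814815×(-0.088941)=-0.072471.
Sum = -0.315239, so H' = 0.3152.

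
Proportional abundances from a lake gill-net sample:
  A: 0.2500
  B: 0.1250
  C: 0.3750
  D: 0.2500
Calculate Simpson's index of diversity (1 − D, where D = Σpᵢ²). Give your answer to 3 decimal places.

0.719

D = 0.25² + 0.125² + 0.375² + 0.25² = 0.06250 + 0.01562 + 0.14062 + 0.06250 = 0.28125 (working shown to 5 dp, full precision carried).
So 1 − D = 0.71875, i.e. 0.719 to 3 decimal places.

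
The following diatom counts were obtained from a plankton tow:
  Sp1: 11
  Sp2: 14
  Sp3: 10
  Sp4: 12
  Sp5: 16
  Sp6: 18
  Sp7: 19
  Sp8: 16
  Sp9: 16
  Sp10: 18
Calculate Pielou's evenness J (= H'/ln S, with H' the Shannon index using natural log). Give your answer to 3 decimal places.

0.991

Total N = 11+14+10+12+16+18+19+16+16+18 = 150, so the proportions are 0.07333, 0.09333, 0.06667, 0.08, 0.10667, 0.12, 0.12667, 0.10667, 0.10667, 0.12 (working shown to 5 dp, full precision carried).
H' = −Σ pᵢ ln pᵢ = −((-0.19160) + (-0.22135) + (-0.18054) + (-0.20206) + (-0.23872) + (-0.25443) + (-0.26172) + (-0.23872) + (-0.23872) + (-0.25443)) = 2.28230.
With S = 10 species, ln S = 2.30259, so J = 2.28230/2.30259 = 0.99119, i.e. 0.991 to 3 decimal places.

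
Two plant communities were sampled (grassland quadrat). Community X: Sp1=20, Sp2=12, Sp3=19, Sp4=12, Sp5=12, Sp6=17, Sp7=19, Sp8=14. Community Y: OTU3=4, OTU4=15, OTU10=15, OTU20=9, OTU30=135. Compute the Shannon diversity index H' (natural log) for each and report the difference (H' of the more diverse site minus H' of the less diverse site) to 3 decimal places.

1.195

Community X: N=125, proportions 0.16, 0.096, 0.152, 0.096, 0.096, 0.136, 0.152, 0.112, giving H' = 2.05734 (working shown to 5 dp, full precision carried).
Community Y: N=178, proportions 0.02247, 0.08427, 0.08427, 0.05056, 0.75843, giving H' = 0.86283.
Difference = |2.05734 − 0.86283| = 1.19451, i.e. 1.195 to 3 decimal places.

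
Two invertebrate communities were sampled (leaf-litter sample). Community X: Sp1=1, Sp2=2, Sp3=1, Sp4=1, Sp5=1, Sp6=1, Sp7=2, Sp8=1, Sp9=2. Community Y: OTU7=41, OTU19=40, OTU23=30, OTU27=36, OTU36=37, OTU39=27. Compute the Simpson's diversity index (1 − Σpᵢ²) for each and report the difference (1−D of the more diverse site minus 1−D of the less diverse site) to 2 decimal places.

0.05

Community X: N=12, proportions 0.0833, 0.1667, 0.0833, 0.0833, 0.0833, 0.0833, 0.1667, 0.0833, 0.1667, giving 1−D = 0.8750 (working shown to 4 dp, full precision carried).
Community Y: N=211, proportions 0.1943, 0.1896, 0.1422, 0.1706, 0.1754, 0.128, giving 1−D = 0.8299.
Difference = |0.8750 − 0.8299| = 0.0451, i.e. 0.05 to 2 decimal places.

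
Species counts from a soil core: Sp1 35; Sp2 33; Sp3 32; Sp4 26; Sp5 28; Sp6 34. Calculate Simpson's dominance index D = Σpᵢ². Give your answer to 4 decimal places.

0.1685

Total N = 35+33+32+26+28+34 = 188, so the proportions are 0.18617, 0.175532, 0.170213, 0.138298, 0.148936, 0.180851 (working shown to 6 dp, full precision carried).
D = 0.18617² + 0.175532² + 0.170213² + 0.138298² + 0.148936² + 0.180851² = 0.034659 + 0.030811 + 0.028972 + 0.019126 + 0.022182 + 0.032707 = 0.168459.
To 4 decimal places, D = 0.1685.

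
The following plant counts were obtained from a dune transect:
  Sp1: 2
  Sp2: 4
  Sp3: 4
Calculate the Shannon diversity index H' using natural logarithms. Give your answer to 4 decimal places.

1.0549

Total N = 2+4+4 = 10, so the proportions are 0.2, 0.4, 0.4 (working shown to 6 dp, full precision carried).
Each pᵢ ln pᵢ term: 0.2×(-1.609438)=-0.321888, 0.4×(-0.916291)=-0.366516, 0.4×(-0.916291)=-0.366516.
Sum = -1.054920, so H' = 1.0549.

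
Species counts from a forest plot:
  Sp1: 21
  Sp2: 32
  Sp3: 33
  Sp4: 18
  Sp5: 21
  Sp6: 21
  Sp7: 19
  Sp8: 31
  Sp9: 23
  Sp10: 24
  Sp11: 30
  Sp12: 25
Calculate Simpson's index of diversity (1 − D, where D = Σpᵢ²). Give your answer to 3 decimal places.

Total N = 21+32+33+18+21+21+19+31+23+24+30+25 = 298, so the proportions are 0.07047, 0.10738, 0.11074, 0.0604, 0.07047, 0.07047, 0.06376, 0.10403, 0.07718, 0.08054, 0.10067, 0.08389 (working shown to 5 dp, full precision carried).
D = 0.07047² + 0.10738² + 0.11074² + 0.0604² + 0.07047² + 0.07047² + 0.06376² + 0.10403² + 0.07718² + 0.08054² + 0.10067² + 0.08389² = 0.00497 + 0.01153 + 0.01226 + 0.00365 + 0.00497 + 0.00497 + 0.00407 + 0.01082 + 0.00596 + 0.00649 + 0.01013 + 0.00704 = 0.08684.
So 1 − D = 0.91316, i.e. 0.913 to 3 decimal places.

0.913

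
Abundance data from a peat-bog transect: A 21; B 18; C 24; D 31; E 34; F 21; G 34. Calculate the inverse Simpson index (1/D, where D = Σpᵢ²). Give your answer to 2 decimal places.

6.62

Total N = 21+18+24+31+34+21+34 = 183, so the proportions are 0.114754, 0.098361, 0.131148, 0.169399, 0.185792, 0.114754, 0.185792 (working shown to 6 dp, full precision carried).
D = 0.114754² + 0.098361² + 0.131148² + 0.169399² + 0.185792² + 0.114754² + 0.185792² = 0.013169 + 0.009675 + 0.017200 + 0.028696 + 0.034519 + 0.013169 + 0.034519 = 0.150945.
So 1/D = 6.6249, i.e. 6.62 to 2 decimal places.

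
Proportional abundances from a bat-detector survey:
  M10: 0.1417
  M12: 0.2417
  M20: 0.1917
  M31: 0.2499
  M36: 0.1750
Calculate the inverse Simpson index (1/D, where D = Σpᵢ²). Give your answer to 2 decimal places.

D = 0.1417² + 0.2417² + 0.1917² + 0.2499² + 0.175² = 0.020079 + 0.058419 + 0.036749 + 0.062450 + 0.030625 = 0.208322 (working shown to 6 dp, full precision carried).
So 1/D = 4.8003, i.e. 4.80 to 2 decimal places.

4.80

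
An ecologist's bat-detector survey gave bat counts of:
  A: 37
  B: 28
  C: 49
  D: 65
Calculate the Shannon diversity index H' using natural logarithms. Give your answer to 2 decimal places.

1.34

Total N = 37+28+49+65 = 179, so the proportions are 0.2067, 0.1564, 0.2737, 0.3631 (working shown to 4 dp, full precision carried).
Each pᵢ ln pᵢ term: 0.2067×(-1.5765)=-0.3259, 0.1564×(-1.8552)=-0.2902, 0.2737×(-1.2956)=-0.3547, 0.3631×(-1.0130)=-0.3678.
Sum = -1.3386, so H' = 1.34.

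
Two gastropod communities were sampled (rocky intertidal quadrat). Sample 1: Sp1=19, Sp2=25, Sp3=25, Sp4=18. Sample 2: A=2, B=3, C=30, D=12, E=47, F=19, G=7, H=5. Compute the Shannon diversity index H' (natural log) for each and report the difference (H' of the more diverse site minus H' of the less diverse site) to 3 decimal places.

Sample 1: N=87, proportions 0.21839, 0.28736, 0.28736, 0.2069, giving H' = 1.37493 (working shown to 5 dp, full precision carried).
Sample 2: N=125, proportions 0.016, 0.024, 0.24, 0.096, 0.376, 0.152, 0.056, 0.04, giving H' = 1.66746.
Difference = |1.37493 − 1.66746| = 0.29253, i.e. 0.293 to 3 decimal places.

0.293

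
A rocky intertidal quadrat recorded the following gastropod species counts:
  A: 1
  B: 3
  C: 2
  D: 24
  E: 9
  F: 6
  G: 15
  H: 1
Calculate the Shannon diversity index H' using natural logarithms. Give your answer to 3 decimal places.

1.617

Total N = 1+3+2+24+9+6+15+1 = 61, so the proportions are 0.01639, 0.04918, 0.03279, 0.39344, 0.14754, 0.09836, 0.2459, 0.01639 (working shown to 5 dp, full precision carried).
Each pᵢ ln pᵢ term: 0.01639×(-4.11087)=-0.06739, 0.04918×(-3.01226)=-0.14814, 0.03279×(-3.41773)=-0.11206, 0.39344×(-0.93282)=-0.36701, 0.14754×(-1.91365)=-0.28234, 0.09836×(-2.31911)=-0.22811, 0.2459×(-1.40282)=-0.34496, 0.01639×(-4.11087)=-0.06739.
Sum = -1.61740, so H' = 1.617.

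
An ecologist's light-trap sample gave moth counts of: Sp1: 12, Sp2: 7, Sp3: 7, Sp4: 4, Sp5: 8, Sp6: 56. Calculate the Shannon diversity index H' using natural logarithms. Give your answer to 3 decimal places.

Total N = 12+7+7+4+8+56 = 94, so the proportions are 0.12766, 0.07447, 0.07447, 0.04255, 0.08511, 0.59574 (working shown to 5 dp, full precision carried).
Each pᵢ ln pᵢ term: 0.12766×(-2.05839)=-0.26277, 0.07447×(-2.59738)=-0.19342, 0.07447×(-2.59738)=-0.19342, 0.04255×(-3.15700)=-0.13434, 0.08511×(-2.46385)=-0.20969, 0.59574×(-0.51794)=-0.30856.
Sum = -1.30221, so H' = 1.302.

1.302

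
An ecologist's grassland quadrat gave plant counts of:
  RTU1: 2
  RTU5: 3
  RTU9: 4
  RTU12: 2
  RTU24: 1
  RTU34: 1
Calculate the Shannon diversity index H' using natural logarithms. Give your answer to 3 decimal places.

1.672

Total N = 2+3+4+2+1+1 = 13, so the proportions are 0.15385, 0.23077, 0.30769, 0.15385, 0.07692, 0.07692 (working shown to 5 dp, full precision carried).
Each pᵢ ln pᵢ term: 0.15385×(-1.87180)=-0.28797, 0.23077×(-1.46634)=-0.33839, 0.30769×(-1.17865)=-0.36266, 0.15385×(-1.87180)=-0.28797, 0.07692×(-2.56495)=-0.19730, 0.07692×(-2.56495)=-0.19730.
Sum = -1.67160, so H' = 1.672.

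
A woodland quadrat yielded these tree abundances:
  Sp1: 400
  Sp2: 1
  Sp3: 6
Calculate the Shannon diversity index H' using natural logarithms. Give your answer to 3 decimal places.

Total N = 400+1+6 = 407, so the proportions are 0.9828, 0.00246, 0.01474 (working shown to 5 dp, full precision carried).
Each pᵢ ln pᵢ term: 0.9828×(-0.01735)=-0.01705, 0.00246×(-6.00881)=-0.01476, 0.01474×(-4.21705)=-0.06217.
Sum = -0.09398, so H' = 0.094.

0.094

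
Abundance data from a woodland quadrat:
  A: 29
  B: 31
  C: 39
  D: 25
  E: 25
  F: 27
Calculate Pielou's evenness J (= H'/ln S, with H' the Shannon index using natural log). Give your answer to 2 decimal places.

0.99

Total N = 29+31+39+25+25+27 = 176, so the proportions are 0.1648, 0.1761, 0.2216, 0.142, 0.142, 0.1534 (working shown to 4 dp, full precision carried).
H' = −Σ pᵢ ln pᵢ = −((-0.2971) + (-0.3059) + (-0.3339) + (-0.2772) + (-0.2772) + (-0.2876)) = 1.7789.
With S = 6 species, ln S = 1.7918, so J = 1.7789/1.7918 = 0.9928, i.e. 0.99 to 2 decimal places.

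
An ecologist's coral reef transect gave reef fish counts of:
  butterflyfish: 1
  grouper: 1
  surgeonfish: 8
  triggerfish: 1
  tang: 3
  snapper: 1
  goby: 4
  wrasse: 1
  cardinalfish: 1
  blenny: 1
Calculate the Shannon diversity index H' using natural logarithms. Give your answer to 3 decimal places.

1.933

Total N = 1+1+8+1+3+1+4+1+1+1 = 22, so the proportions are 0.04545, 0.04545, 0.36364, 0.04545, 0.13636, 0.04545, 0.18182, 0.04545, 0.04545, 0.04545 (working shown to 5 dp, full precision carried).
Each pᵢ ln pᵢ term: 0.04545×(-3.09104)=-0.14050, 0.04545×(-3.09104)=-0.14050, 0.36364×(-1.01160)=-0.36785, 0.04545×(-3.09104)=-0.14050, 0.13636×(-1.99243)=-0.27170, 0.04545×(-3.09104)=-0.14050, 0.18182×(-1.70475)=-0.30995, 0.04545×(-3.09104)=-0.14050, 0.04545×(-3.09104)=-0.14050, 0.04545×(-3.09104)=-0.14050.
Sum = -1.93302, so H' = 1.933.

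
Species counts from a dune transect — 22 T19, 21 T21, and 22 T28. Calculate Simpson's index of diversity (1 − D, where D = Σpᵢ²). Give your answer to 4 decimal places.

0.6665

Total N = 22+21+22 = 65, so the proportions are 0.338462, 0.323077, 0.338462 (working shown to 6 dp, full precision carried).
D = 0.338462² + 0.323077² + 0.338462² = 0.114556 + 0.104379 + 0.114556 = 0.333491.
So 1 − D = 0.666509, i.e. 0.6665 to 4 decimal places.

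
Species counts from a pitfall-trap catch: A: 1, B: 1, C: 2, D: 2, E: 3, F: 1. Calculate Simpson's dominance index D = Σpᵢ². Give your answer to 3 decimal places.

Total N = 1+1+2+2+3+1 = 10, so the proportions are 0.1, 0.1, 0.2, 0.2, 0.3, 0.1 (working shown to 5 dp, full precision carried).
D = 0.1² + 0.1² + 0.2² + 0.2² + 0.3² + 0.1² = 0.01000 + 0.01000 + 0.04000 + 0.04000 + 0.09000 + 0.01000 = 0.20000.
To 3 decimal places, D = 0.200.

0.200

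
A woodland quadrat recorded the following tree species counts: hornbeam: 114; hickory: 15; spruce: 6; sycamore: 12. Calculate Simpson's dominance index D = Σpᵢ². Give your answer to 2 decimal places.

0.62

Total N = 114+15+6+12 = 147, so the proportions are 0.7755, 0.102, 0.0408, 0.0816 (working shown to 4 dp, full precision carried).
D = 0.7755² + 0.102² + 0.0408² + 0.0816² = 0.6014 + 0.0104 + 0.0017 + 0.0067 = 0.6202.
To 2 decimal places, D = 0.62.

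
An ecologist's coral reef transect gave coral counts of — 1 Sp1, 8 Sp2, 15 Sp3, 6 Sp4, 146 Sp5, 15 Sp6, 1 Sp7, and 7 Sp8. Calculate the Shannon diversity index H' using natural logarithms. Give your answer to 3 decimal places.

1.023

Total N = 1+8+15+6+146+15+1+7 = 199, so the proportions are 0.00503, 0.0402, 0.07538, 0.03015, 0.73367, 0.07538, 0.00503, 0.03518 (working shown to 5 dp, full precision carried).
Each pᵢ ln pᵢ term: 0.00503×(-5.29330)=-0.02660, 0.0402×(-3.21386)=-0.12920, 0.07538×(-2.58525)=-0.19487, 0.03015×(-3.50155)=-0.10557, 0.73367×(-0.30970)=-0.22722, 0.07538×(-2.58525)=-0.19487, 0.00503×(-5.29330)=-0.02660, 0.03518×(-3.34739)=-0.11775.
Sum = -1.02267, so H' = 1.023.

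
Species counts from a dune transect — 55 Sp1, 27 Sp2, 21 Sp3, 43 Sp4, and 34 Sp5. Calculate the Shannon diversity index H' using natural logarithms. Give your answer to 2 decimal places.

1.55

Total N = 55+27+21+43+34 = 180, so the proportions are 0.3056, 0.15, 0.1167, 0.2389, 0.1889 (working shown to 4 dp, full precision carried).
Each pᵢ ln pᵢ term: 0.3056×(-1.1856)=-0.3623, 0.15×(-1.8971)=-0.2846, 0.1167×(-2.1484)=-0.2507, 0.2389×(-1.4318)=-0.3420, 0.1889×(-1.6666)=-0.3148.
Sum = -1.5543, so H' = 1.55.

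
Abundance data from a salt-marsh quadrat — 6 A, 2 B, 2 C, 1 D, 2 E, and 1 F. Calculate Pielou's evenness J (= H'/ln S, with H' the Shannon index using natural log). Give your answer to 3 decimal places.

0.879

Total N = 6+2+2+1+2+1 = 14, so the proportions are 0.42857, 0.14286, 0.14286, 0.07143, 0.14286, 0.07143 (working shown to 5 dp, full precision carried).
H' = −Σ pᵢ ln pᵢ = −((-0.36313) + (-0.27799) + (-0.27799) + (-0.18850) + (-0.27799) + (-0.18850)) = 1.57410.
With S = 6 species, ln S = 1.79176, so J = 1.57410/1.79176 = 0.87852, i.e. 0.879 to 3 decimal places.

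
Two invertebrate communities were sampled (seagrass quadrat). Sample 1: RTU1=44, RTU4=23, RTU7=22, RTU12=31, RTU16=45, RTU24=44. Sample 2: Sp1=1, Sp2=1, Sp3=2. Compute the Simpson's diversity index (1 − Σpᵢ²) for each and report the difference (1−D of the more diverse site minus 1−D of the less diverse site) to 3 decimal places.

0.195

Sample 1: N=209, proportions 0.21053, 0.11005, 0.10526, 0.14833, 0.21531, 0.21053, giving 1−D = 0.81981 (working shown to 5 dp, full precision carried).
Sample 2: N=4, proportions 0.25, 0.25, 0.5, giving 1−D = 0.62500.
Difference = |0.81981 − 0.62500| = 0.19481, i.e. 0.195 to 3 decimal places.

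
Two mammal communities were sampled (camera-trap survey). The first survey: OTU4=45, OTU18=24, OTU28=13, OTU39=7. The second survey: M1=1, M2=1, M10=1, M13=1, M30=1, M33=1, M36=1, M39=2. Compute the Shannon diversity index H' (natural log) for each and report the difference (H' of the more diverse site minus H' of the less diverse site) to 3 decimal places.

0.864

The first survey: N=89, proportions 0.50562, 0.26966, 0.14607, 0.07865, giving H' = 1.17921 (working shown to 5 dp, full precision carried).
The second survey: N=9, proportions 0.11111, 0.11111, 0.11111, 0.11111, 0.11111, 0.11111, 0.11111, 0.22222, giving H' = 2.04319.
Difference = |1.17921 − 2.04319| = 0.86398, i.e. 0.864 to 3 decimal places.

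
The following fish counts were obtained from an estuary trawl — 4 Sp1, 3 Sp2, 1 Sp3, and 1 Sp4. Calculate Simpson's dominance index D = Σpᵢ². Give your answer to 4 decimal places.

Total N = 4+3+1+1 = 9, so the proportions are 0.444444, 0.333333, 0.111111, 0.111111 (working shown to 6 dp, full precision carried).
D = 0.444444² + 0.333333² + 0.111111² + 0.111111² = 0.197531 + 0.111111 + 0.012346 + 0.012346 = 0.333333.
To 4 decimal places, D = 0.3333.

0.3333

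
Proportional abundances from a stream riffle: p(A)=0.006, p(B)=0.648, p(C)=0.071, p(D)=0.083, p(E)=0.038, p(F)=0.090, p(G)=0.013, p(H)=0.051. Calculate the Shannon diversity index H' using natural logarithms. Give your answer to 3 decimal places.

Each pᵢ ln pᵢ term (working shown to 5 dp, full precision carried): 0.006×(-5.11600)=-0.03070, 0.648×(-0.43386)=-0.28114, 0.071×(-2.64508)=-0.18780, 0.083×(-2.48891)=-0.20658, 0.038×(-3.27017)=-0.12427, 0.09×(-2.40795)=-0.21672, 0.013×(-4.34281)=-0.05646, 0.051×(-2.97593)=-0.15177.
Sum = -1.25543, so H' = 1.255.

1.255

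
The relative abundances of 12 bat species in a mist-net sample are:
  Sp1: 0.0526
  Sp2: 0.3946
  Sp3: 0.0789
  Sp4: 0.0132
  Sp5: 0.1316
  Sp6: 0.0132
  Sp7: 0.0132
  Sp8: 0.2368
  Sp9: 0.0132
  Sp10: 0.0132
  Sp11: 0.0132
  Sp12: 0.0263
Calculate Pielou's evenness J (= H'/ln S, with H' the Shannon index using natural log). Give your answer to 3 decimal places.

H' = −Σ pᵢ ln pᵢ = −((-0.15491) + (-0.36693) + (-0.20037) + (-0.05712) + (-0.26688) + (-0.05712) + (-0.05712) + (-0.34112) + (-0.05712) + (-0.05712) + (-0.05712) + (-0.09568)) = 1.76864 (working shown to 5 dp, full precision carried).
With S = 12 species, ln S = 2.48491, so J = 1.76864/2.48491 = 0.71175, i.e. 0.712 to 3 decimal places.

0.712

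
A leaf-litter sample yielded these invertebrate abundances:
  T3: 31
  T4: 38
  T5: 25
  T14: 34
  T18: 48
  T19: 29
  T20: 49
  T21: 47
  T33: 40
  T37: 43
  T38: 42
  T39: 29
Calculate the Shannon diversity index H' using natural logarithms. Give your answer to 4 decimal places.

Total N = 31+38+25+34+48+29+49+47+40+43+42+29 = 455, so the proportions are 0.068132, 0.083516, 0.054945, 0.074725, 0.105495, 0.063736, 0.107692, 0.103297, 0.087912, 0.094505, 0.092308, 0.063736 (working shown to 6 dp, full precision carried).
Each pᵢ ln pᵢ term: 0.068132×(-2.686310)=-0.183023, 0.083516×(-2.482711)=-0.207347, 0.054945×(-2.901422)=-0.159419, 0.074725×(-2.593937)=-0.193833, 0.105495×(-2.249096)=-0.237267, 0.063736×(-2.753002)=-0.175466, 0.107692×(-2.228477)=-0.239990, 0.103297×(-2.270150)=-0.234499, 0.087912×(-2.431418)=-0.213751, 0.094505×(-2.359097)=-0.222948, 0.092308×(-2.382628)=-0.219935, 0.063736×(-2.753002)=-0.175466.
Sum = -2.462944, so H' = 2.4629.

2.4629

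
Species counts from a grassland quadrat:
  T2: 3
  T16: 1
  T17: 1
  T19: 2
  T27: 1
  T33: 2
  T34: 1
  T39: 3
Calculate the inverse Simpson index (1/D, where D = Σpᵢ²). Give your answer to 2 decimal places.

6.53

Total N = 3+1+1+2+1+2+1+3 = 14, so the proportions are 0.214286, 0.071429, 0.071429, 0.142857, 0.071429, 0.142857, 0.071429, 0.214286 (working shown to 6 dp, full precision carried).
D = 0.214286² + 0.071429² + 0.071429² + 0.142857² + 0.071429² + 0.142857² + 0.071429² + 0.214286² = 0.045918 + 0.005102 + 0.005102 + 0.020408 + 0.005102 + 0.020408 + 0.005102 + 0.045918 = 0.153061.
So 1/D = 6.5333, i.e. 6.53 to 2 decimal places.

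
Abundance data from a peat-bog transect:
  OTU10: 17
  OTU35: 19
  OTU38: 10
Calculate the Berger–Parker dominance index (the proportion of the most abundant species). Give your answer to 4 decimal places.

0.4130

Total N = 17+19+10 = 46, so the proportions are 0.369565, 0.413043, 0.217391 (working shown to 6 dp, full precision carried).
The largest proportion is 0.413043, i.e. d = 0.4130 to 4 decimal places.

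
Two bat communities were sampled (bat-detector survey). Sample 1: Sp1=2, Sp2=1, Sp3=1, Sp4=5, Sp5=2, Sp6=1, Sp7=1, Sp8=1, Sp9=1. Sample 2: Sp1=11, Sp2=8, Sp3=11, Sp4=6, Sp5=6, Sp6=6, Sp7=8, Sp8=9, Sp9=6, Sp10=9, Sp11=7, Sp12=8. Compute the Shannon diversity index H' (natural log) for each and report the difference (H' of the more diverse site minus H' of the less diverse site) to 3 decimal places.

Sample 1: N=15, proportions 0.13333, 0.06667, 0.06667, 0.33333, 0.13333, 0.06667, 0.06667, 0.06667, 0.06667, giving H' = 1.98673 (working shown to 5 dp, full precision carried).
Sample 2: N=95, proportions 0.11579, 0.08421, 0.11579, 0.06316, 0.06316, 0.06316, 0.08421, 0.09474, 0.06316, 0.09474, 0.07368, 0.08421, giving H' = 2.46089.
Difference = |1.98673 − 2.46089| = 0.47416, i.e. 0.474 to 3 decimal places.

0.474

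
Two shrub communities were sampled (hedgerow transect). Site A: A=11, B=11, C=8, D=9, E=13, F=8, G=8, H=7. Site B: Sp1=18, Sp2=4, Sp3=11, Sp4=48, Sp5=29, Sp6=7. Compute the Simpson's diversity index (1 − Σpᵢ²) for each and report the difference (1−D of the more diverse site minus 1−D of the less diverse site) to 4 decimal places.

0.1367

Site A: N=75, proportions 0.146667, 0.146667, 0.106667, 0.12, 0.173333, 0.106667, 0.106667, 0.093333, giving 1−D = 0.869689 (working shown to 6 dp, full precision carried).
Site B: N=117, proportions 0.153846, 0.034188, 0.094017, 0.410256, 0.247863, 0.059829, giving 1−D = 0.732997.
Difference = |0.869689 − 0.732997| = 0.136692, i.e. 0.1367 to 4 decimal places.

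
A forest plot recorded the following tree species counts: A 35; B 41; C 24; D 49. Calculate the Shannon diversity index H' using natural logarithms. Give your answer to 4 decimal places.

1.3552

Total N = 35+41+24+49 = 149, so the proportions are 0.234899, 0.275168, 0.161074, 0.328859 (working shown to 6 dp, full precision carried).
Each pᵢ ln pᵢ term: 0.234899×(-1.448598)=-0.340275, 0.275168×(-1.290374)=-0.355069, 0.161074×(-1.825892)=-0.294103, 0.328859×(-1.112126)=-0.365733.
Sum = -1.355180, so H' = 1.3552.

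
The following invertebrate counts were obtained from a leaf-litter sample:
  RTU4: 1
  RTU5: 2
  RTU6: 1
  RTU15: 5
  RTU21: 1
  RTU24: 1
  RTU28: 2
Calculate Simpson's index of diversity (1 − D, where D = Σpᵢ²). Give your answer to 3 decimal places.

Total N = 1+2+1+5+1+1+2 = 13, so the proportions are 0.07692, 0.15385, 0.07692, 0.38462, 0.07692, 0.07692, 0.15385 (working shown to 5 dp, full precision carried).
D = 0.07692² + 0.15385² + 0.07692² + 0.38462² + 0.07692² + 0.07692² + 0.15385² = 0.00592 + 0.02367 + 0.00592 + 0.14793 + 0.00592 + 0.00592 + 0.02367 = 0.21893.
So 1 − D = 0.78107, i.e. 0.781 to 3 decimal places.

0.781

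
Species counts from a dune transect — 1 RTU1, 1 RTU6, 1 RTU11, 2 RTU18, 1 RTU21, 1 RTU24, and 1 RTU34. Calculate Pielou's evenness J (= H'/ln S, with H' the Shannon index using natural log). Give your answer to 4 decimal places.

0.9796

Total N = 1+1+1+2+1+1+1 = 8, so the proportions are 0.125, 0.125, 0.125, 0.25, 0.125, 0.125, 0.125 (working shown to 6 dp, full precision carried).
H' = −Σ pᵢ ln pᵢ = −((-0.259930) + (-0.259930) + (-0.259930) + (-0.346574) + (-0.259930) + (-0.259930) + (-0.259930)) = 1.906155.
With S = 7 species, ln S = 1.945910, so J = 1.906155/1.945910 = 0.979570, i.e. 0.9796 to 4 decimal places.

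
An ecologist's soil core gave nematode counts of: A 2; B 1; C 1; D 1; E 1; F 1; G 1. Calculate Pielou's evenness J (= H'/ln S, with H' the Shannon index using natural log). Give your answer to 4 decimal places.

Total N = 2+1+1+1+1+1+1 = 8, so the proportions are 0.25, 0.125, 0.125, 0.125, 0.125, 0.125, 0.125 (working shown to 6 dp, full precision carried).
H' = −Σ pᵢ ln pᵢ = −((-0.346574) + (-0.259930) + (-0.259930) + (-0.259930) + (-0.259930) + (-0.259930) + (-0.259930)) = 1.906155.
With S = 7 species, ln S = 1.945910, so J = 1.906155/1.945910 = 0.979570, i.e. 0.9796 to 4 decimal places.

0.9796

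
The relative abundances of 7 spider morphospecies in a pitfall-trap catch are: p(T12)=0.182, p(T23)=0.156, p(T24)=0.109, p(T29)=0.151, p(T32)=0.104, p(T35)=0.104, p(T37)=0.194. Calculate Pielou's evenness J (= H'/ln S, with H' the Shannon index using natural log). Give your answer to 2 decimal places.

H' = −Σ pᵢ ln pᵢ = −((-0.3101) + (-0.2898) + (-0.2416) + (-0.2855) + (-0.2354) + (-0.2354) + (-0.3181)) = 1.9159 (working shown to 4 dp, full precision carried).
With S = 7 species, ln S = 1.9459, so J = 1.9159/1.9459 = 0.9846, i.e. 0.98 to 2 decimal places.

0.98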